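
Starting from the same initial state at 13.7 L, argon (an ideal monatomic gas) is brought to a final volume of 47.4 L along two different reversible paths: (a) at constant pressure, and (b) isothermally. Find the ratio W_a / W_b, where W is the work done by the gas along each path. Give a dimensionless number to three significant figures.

W_a / W_b ≈ 1.98

Path (a) isobaric: W = P₁(V₂ − V₁) → W_a/(P₁V₁) = 2.46.
Path (b) isothermal: W = P₁V₁ ln(V₂/V₁) → W_b/(P₁V₁) = 1.241.
W_a / W_b = 2.46 / 1.241 = 1.982.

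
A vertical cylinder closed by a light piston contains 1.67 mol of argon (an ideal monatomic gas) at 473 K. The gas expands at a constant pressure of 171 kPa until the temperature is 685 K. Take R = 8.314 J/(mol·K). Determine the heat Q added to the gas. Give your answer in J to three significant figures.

Isobaric: W = nRΔT = (1.67)(8.314)(212) = 2943 J.
ΔU = nCᵥΔT with Cᵥ = 3R/2: ΔU = (1.67)(12.47)(212) = 4415 J.
Q = ΔU + W = 4415 + 2943 = 7359 J.

Q ≈ 7360 J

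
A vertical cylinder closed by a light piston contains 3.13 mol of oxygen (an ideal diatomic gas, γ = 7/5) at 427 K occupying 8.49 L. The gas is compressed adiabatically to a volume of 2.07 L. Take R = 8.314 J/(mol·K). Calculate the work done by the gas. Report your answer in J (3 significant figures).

W ≈ -21100 J

Adiabatic: TV^(γ−1) = const with γ = 7/5.
T₂ = T₁ (V₁/V₂)^(γ−1) = 427 × (8.49/2.07)^0.4 = 427 × 1.759 = 750.9 K.
W_by = nCᵥ(T₁ − T₂) = (3.13)(20.79)(427 − 750.9) = -21074 J.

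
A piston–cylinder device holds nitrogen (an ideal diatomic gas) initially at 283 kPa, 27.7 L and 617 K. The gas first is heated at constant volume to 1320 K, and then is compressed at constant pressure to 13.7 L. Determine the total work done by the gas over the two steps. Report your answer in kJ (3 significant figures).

Step 1 (isochoric): W = 0 (constant volume).
After step 1: P = 605.4 kPa (V unchanged).
Step 2 (isobaric): W = PΔV = (605.4 kPa)(13.7 − 27.7 L) = -8476 J.
W_total = 0 − 8476 = -8476 J.

W_total ≈ -8.48 kJ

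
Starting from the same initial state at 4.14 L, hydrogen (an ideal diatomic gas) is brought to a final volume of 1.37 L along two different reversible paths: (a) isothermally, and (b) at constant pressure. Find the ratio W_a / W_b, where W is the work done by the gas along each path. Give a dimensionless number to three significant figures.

W_a / W_b ≈ 1.65

Path (a) isothermal: W = P₁V₁ ln(V₂/V₁) → W_a/(P₁V₁) = -1.106.
Path (b) isobaric: W = P₁(V₂ − V₁) → W_b/(P₁V₁) = -0.6691.
W_a / W_b = -1.106 / -0.6691 = 1.653.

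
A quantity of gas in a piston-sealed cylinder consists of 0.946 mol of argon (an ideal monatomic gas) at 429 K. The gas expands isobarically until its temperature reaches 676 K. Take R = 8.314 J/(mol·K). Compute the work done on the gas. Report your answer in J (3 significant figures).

Isobaric: W = P ΔV = nR ΔT.
W = (0.946)(8.314)(676 − 429) = 1943 J.
Work on gas = −W_by = -1943 J.

W ≈ -1940 J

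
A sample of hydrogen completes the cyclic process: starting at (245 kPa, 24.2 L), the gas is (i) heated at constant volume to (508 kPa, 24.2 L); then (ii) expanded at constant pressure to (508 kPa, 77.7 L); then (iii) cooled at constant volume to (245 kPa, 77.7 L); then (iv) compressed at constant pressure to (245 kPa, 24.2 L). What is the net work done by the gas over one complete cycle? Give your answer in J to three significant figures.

W_net ≈ 14100 J

Constant-volume legs do no work.
W(ii) = (508)(77.7 − 24.2) = 27178 J; W(iv) = (245)(24.2 − 77.7) = -13108 J.
W_net = 27178 − 13108 = 14070 J (the clockwise enclosed area).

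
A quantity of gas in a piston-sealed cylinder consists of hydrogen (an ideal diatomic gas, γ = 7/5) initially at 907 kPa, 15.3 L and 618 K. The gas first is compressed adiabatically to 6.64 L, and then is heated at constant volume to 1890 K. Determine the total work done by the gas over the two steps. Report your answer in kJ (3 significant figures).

W_total ≈ -13.8 kJ

Step 1 (adiabatic): W = (P₁V₁ − P₂V₂)/(γ−1) = (13877 − 19378)/0.4 = -13752 J.
Step 2 (isochoric): W = 0 (constant volume).
W_total = -13752 + 0 = -13752 J.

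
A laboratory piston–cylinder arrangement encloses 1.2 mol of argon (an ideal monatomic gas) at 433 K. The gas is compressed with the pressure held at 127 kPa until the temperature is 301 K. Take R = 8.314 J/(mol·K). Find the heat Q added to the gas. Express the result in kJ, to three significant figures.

Isobaric: W = nRΔT = (1.2)(8.314)(-132) = -1317 J.
ΔU = nCᵥΔT with Cᵥ = 3R/2: ΔU = (1.2)(12.47)(-132) = -1975 J.
Q = ΔU + W = -1975 − 1317 = -3292 J.

Q ≈ -3.29 kJ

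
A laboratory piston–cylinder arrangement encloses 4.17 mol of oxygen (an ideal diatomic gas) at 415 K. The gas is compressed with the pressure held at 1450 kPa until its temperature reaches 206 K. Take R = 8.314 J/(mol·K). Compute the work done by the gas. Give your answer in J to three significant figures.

W ≈ -7250 J

Isobaric: W = P ΔV = nR ΔT.
W = (4.17)(8.314)(206 − 415) = -7246 J.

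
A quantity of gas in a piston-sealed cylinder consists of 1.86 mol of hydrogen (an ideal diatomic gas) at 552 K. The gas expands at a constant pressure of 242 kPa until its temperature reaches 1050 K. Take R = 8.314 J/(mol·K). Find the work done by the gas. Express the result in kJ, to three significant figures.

Isobaric: W = P ΔV = nR ΔT.
W = (1.86)(8.314)(1050 − 552) = 7701 J.

W ≈ 7.70 kJ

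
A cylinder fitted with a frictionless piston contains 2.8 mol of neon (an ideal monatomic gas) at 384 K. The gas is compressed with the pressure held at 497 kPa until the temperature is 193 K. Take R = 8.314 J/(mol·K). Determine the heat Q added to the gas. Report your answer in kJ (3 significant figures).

Q ≈ -11.1 kJ

Isobaric: W = nRΔT = (2.8)(8.314)(-191) = -4446 J.
ΔU = nCᵥΔT with Cᵥ = 3R/2: ΔU = (2.8)(12.47)(-191) = -6669 J.
Q = ΔU + W = -6669 − 4446 = -11116 J.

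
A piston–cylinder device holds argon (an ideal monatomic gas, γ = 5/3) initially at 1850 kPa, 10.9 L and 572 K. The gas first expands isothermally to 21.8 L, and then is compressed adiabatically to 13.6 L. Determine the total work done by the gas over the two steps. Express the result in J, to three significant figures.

Step 1 (isothermal): W = P₁V₁ ln(V₂/V₁) = (20165) ln(21.8/10.9) = 13977 J.
After step 1: P = 925 kPa, V = 21.8 L, T = 572 K.
Step 2 (adiabatic): W = (P₁V₁ − P₂V₂)/(γ−1) = (20165 − 27619)/0.667 = -11181 J.
W_total = 13977 − 11181 = 2796 J.

W_total ≈ 2800 J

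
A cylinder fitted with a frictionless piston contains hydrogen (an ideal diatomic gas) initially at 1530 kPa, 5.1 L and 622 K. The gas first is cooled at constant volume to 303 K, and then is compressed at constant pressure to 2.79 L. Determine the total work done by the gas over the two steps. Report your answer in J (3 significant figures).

Step 1 (isochoric): W = 0 (constant volume).
After step 1: P = 745.3 kPa (V unchanged).
Step 2 (isobaric): W = PΔV = (745.3 kPa)(2.79 − 5.1 L) = -1722 J.
W_total = 0 − 1722 = -1722 J.

W_total ≈ -1720 J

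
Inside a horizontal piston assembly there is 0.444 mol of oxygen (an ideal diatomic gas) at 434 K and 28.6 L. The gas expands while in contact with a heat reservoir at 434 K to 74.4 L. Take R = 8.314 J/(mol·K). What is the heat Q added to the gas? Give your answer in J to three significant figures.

Isothermal ⇒ ΔU = 0, so Q = W = nRT ln(V₂/V₁).
Q = (0.444)(8.314)(434) ln(74.4/28.6) = 1602 × 0.956 = 1532 J.

Q ≈ 1530 J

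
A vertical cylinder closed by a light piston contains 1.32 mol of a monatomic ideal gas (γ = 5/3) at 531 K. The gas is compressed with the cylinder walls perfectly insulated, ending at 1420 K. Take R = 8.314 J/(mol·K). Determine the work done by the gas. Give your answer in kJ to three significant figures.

Adiabatic ⇒ Q = 0, so W_by = −ΔU = nCᵥ(T₁ − T₂).
Cᵥ = 3R/2 = 12.47 J/(mol·K).
W = (1.32)(12.47)(531 − 1420) = -14634 J.

W ≈ -14.6 kJ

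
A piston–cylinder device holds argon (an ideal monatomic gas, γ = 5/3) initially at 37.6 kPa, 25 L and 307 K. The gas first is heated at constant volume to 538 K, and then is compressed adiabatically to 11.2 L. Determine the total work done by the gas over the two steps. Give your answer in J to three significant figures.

Step 1 (isochoric): W = 0 (constant volume).
After step 1: P = 65.89 kPa (V unchanged).
Step 2 (adiabatic): W = (P₁V₁ − P₂V₂)/(γ−1) = (1647 − 2814)/0.667 = -1749 J.
W_total = 0 − 1749 = -1749 J.

W_total ≈ -1750 J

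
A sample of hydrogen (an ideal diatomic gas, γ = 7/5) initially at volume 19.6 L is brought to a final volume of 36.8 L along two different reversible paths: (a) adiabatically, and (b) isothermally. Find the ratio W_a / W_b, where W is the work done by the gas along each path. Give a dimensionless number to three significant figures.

Path (a) adiabatic: W = P₁V₁(1 − (V₁/V₂)^(γ−1))/(γ−1) → W_a/(P₁V₁) = 0.5569.
Path (b) isothermal: W = P₁V₁ ln(V₂/V₁) → W_b/(P₁V₁) = 0.63.
W_a / W_b = 0.5569 / 0.63 = 0.884.

W_a / W_b ≈ 0.884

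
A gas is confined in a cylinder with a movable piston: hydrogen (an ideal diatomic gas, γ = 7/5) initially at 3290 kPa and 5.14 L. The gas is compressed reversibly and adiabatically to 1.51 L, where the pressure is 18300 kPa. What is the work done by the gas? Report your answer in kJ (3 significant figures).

Adiabatic: W = (P₁V₁ − P₂V₂)/(γ − 1) with γ = 7/5.
P₁V₁ = 16911 J, P₂V₂ = 27633 J.
W = (16911 − 27633) / 0.4 = -26806 J.

W ≈ -26.8 kJ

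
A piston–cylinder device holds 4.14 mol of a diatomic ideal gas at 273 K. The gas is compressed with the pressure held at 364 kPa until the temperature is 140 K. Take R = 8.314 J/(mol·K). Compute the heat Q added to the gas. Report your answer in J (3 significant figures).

Isobaric: W = nRΔT = (4.14)(8.314)(-133) = -4578 J.
ΔU = nCᵥΔT with Cᵥ = 5R/2: ΔU = (4.14)(20.79)(-133) = -11445 J.
Q = ΔU + W = -11445 − 4578 = -16022 J.

Q ≈ -16000 J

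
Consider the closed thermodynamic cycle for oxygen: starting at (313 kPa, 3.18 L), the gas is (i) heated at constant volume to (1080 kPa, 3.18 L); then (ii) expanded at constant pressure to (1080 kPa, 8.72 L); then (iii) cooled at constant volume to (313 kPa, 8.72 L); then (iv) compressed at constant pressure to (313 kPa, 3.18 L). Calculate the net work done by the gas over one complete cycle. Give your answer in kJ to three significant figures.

Constant-volume legs do no work.
W(ii) = (1080)(8.72 − 3.18) = 5983 J; W(iv) = (313)(3.18 − 8.72) = -1734 J.
W_net = 5983 − 1734 = 4249 J (the clockwise enclosed area).

W_net ≈ 4.25 kJ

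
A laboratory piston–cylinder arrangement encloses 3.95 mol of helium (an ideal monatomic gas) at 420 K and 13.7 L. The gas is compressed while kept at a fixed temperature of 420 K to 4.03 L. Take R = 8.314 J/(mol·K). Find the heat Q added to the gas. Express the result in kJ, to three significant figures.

Q ≈ -16.9 kJ

Isothermal ⇒ ΔU = 0, so Q = W = nRT ln(V₂/V₁).
Q = (3.95)(8.314)(420) ln(4.03/13.7) = 13793 × -1.224 = -16877 J.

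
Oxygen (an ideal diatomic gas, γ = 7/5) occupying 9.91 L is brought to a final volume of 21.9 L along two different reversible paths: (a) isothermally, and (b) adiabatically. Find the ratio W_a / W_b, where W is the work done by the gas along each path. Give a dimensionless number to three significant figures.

Path (a) isothermal: W = P₁V₁ ln(V₂/V₁) → W_a/(P₁V₁) = 0.7929.
Path (b) adiabatic: W = P₁V₁(1 − (V₁/V₂)^(γ−1))/(γ−1) → W_b/(P₁V₁) = 0.6795.
W_a / W_b = 0.7929 / 0.6795 = 1.167.

W_a / W_b ≈ 1.17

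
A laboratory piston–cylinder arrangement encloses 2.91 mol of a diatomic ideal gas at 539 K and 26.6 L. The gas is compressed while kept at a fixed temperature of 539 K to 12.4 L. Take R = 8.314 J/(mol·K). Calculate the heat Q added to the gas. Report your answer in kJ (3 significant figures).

Q ≈ -9.95 kJ

Isothermal ⇒ ΔU = 0, so Q = W = nRT ln(V₂/V₁).
Q = (2.91)(8.314)(539) ln(12.4/26.6) = 13040 × -0.7632 = -9953 J.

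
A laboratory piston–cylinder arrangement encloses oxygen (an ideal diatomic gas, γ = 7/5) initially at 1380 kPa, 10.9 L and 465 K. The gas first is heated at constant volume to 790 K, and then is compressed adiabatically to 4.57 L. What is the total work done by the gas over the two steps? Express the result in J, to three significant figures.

W_total ≈ -26600 J

Step 1 (isochoric): W = 0 (constant volume).
After step 1: P = 2345 kPa (V unchanged).
Step 2 (adiabatic): W = (P₁V₁ − P₂V₂)/(γ−1) = (25555 − 36181)/0.4 = -26565 J.
W_total = 0 − 26565 = -26565 J.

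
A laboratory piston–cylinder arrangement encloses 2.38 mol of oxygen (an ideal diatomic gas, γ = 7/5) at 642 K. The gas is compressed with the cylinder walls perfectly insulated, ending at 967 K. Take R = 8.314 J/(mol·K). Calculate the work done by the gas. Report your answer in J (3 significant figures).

W ≈ -16100 J

Adiabatic ⇒ Q = 0, so W_by = −ΔU = nCᵥ(T₁ − T₂).
Cᵥ = 5R/2 = 20.79 J/(mol·K).
W = (2.38)(20.79)(642 − 967) = -16077 J.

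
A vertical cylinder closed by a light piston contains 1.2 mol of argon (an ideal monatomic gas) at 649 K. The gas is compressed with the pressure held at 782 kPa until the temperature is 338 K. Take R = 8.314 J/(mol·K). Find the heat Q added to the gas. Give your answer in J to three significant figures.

Isobaric: W = nRΔT = (1.2)(8.314)(-311) = -3103 J.
ΔU = nCᵥΔT with Cᵥ = 3R/2: ΔU = (1.2)(12.47)(-311) = -4654 J.
Q = ΔU + W = -4654 − 3103 = -7757 J.

Q ≈ -7760 J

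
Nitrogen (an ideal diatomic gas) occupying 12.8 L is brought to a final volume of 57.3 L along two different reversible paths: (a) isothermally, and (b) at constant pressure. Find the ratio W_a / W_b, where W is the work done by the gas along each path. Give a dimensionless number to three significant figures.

Path (a) isothermal: W = P₁V₁ ln(V₂/V₁) → W_a/(P₁V₁) = 1.499.
Path (b) isobaric: W = P₁(V₂ − V₁) → W_b/(P₁V₁) = 3.477.
W_a / W_b = 1.499 / 3.477 = 0.4311.

W_a / W_b ≈ 0.431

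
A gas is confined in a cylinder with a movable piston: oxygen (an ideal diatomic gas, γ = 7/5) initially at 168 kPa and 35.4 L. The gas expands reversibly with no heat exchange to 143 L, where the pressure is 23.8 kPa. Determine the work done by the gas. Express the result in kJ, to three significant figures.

W ≈ 6.36 kJ

Adiabatic: W = (P₁V₁ − P₂V₂)/(γ − 1) with γ = 7/5.
P₁V₁ = 5947 J, P₂V₂ = 3403 J.
W = (5947 − 3403) / 0.4 = 6360 J.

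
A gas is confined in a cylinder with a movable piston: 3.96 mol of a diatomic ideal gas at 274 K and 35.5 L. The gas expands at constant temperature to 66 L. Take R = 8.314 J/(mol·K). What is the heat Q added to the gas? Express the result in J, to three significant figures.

Q ≈ 5590 J

Isothermal ⇒ ΔU = 0, so Q = W = nRT ln(V₂/V₁).
Q = (3.96)(8.314)(274) ln(66/35.5) = 9021 × 0.6201 = 5594 J.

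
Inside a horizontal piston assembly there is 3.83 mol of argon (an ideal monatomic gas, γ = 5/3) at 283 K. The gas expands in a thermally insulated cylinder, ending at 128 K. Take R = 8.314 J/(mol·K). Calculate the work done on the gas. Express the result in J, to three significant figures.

W ≈ -7400 J

Adiabatic ⇒ Q = 0, so W_by = −ΔU = nCᵥ(T₁ − T₂).
Cᵥ = 3R/2 = 12.47 J/(mol·K).
W = (3.83)(12.47)(283 − 128) = 7403 J.
Work on gas = −W_by = -7403 J.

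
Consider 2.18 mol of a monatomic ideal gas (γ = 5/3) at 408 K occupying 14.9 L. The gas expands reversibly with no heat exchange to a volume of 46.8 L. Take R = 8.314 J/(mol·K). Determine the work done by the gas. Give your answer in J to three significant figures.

W ≈ 5920 J

Adiabatic: TV^(γ−1) = const with γ = 5/3.
T₂ = T₁ (V₁/V₂)^(γ−1) = 408 × (14.9/46.8)^0.667 = 408 × 0.4663 = 190.2 K.
W_by = nCᵥ(T₁ − T₂) = (2.18)(12.47)(408 − 190.2) = 5920 J.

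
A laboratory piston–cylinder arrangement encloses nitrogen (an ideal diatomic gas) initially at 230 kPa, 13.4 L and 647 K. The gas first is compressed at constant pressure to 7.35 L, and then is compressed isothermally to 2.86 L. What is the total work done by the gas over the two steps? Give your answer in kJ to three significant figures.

Step 1 (isobaric): W = PΔV = (230 kPa)(7.35 − 13.4 L) = -1392 J.
After step 1: P = 230 kPa, V = 7.35 L, T = 354.9 K.
Step 2 (isothermal): W = P₁V₁ ln(V₂/V₁) = (1690) ln(2.86/7.35) = -1596 J.
W_total = -1392 − 1596 = -2987 J.

W_total ≈ -2.99 kJ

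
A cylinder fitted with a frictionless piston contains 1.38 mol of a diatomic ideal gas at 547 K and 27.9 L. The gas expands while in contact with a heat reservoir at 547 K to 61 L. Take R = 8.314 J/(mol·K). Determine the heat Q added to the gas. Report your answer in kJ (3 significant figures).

Q ≈ 4.91 kJ

Isothermal ⇒ ΔU = 0, so Q = W = nRT ln(V₂/V₁).
Q = (1.38)(8.314)(547) ln(61/27.9) = 6276 × 0.7822 = 4909 J.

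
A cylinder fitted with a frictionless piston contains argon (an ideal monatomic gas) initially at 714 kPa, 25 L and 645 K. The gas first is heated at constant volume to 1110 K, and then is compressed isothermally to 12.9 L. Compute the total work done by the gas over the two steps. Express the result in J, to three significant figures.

W_total ≈ -20300 J

Step 1 (isochoric): W = 0 (constant volume).
After step 1: P = 1229 kPa (V unchanged).
Step 2 (isothermal): W = P₁V₁ ln(V₂/V₁) = (30719) ln(12.9/25) = -20325 J.
W_total = 0 − 20325 = -20325 J.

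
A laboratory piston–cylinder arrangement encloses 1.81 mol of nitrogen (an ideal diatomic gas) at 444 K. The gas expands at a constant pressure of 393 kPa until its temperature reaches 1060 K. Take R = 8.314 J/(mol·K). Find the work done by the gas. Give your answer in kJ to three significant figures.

W ≈ 9.27 kJ

Isobaric: W = P ΔV = nR ΔT.
W = (1.81)(8.314)(1060 − 444) = 9270 J.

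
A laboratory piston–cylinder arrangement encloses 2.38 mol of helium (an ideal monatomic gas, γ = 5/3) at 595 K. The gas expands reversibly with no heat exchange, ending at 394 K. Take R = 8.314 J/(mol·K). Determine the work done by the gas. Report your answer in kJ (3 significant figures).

W ≈ 5.97 kJ

Adiabatic ⇒ Q = 0, so W_by = −ΔU = nCᵥ(T₁ − T₂).
Cᵥ = 3R/2 = 12.47 J/(mol·K).
W = (2.38)(12.47)(595 − 394) = 5966 J.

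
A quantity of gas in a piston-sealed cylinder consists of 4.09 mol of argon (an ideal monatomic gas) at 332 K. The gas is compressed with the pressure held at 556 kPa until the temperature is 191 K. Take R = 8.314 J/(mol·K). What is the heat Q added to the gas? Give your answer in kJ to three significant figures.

Isobaric: W = nRΔT = (4.09)(8.314)(-141) = -4795 J.
ΔU = nCᵥΔT with Cᵥ = 3R/2: ΔU = (4.09)(12.47)(-141) = -7192 J.
Q = ΔU + W = -7192 − 4795 = -11987 J.

Q ≈ -12.0 kJ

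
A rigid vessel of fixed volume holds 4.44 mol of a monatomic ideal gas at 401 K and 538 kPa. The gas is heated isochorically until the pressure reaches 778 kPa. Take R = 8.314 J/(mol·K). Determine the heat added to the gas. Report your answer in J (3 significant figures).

Constant volume ⇒ W = 0, so Q = ΔU = nCᵥΔT with Cᵥ = 3R/2 = 12.47 J/(mol·K).
At constant V, T₂/T₁ = P₂/P₁ ⇒ ΔT = T₁(P₂/P₁ − 1) = 401·(778/538 − 1) = 178.9 K.
ΔU = (4.44)(12.47)(178.9) = 9905 J.

Q ≈ 9910 J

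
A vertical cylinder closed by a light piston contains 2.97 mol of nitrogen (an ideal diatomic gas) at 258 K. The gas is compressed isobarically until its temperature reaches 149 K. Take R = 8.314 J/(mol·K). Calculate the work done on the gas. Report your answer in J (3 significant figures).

Isobaric: W = P ΔV = nR ΔT.
W = (2.97)(8.314)(149 − 258) = -2691 J.
Work on gas = −W_by = 2691 J.

W ≈ 2690 J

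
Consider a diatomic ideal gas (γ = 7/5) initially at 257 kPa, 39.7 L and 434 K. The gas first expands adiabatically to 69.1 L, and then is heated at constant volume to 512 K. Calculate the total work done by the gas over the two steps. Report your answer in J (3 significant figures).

W_total ≈ 5070 J

Step 1 (adiabatic): W = (P₁V₁ − P₂V₂)/(γ−1) = (10203 − 8174)/0.4 = 5072 J.
Step 2 (isochoric): W = 0 (constant volume).
W_total = 5072 + 0 = 5072 J.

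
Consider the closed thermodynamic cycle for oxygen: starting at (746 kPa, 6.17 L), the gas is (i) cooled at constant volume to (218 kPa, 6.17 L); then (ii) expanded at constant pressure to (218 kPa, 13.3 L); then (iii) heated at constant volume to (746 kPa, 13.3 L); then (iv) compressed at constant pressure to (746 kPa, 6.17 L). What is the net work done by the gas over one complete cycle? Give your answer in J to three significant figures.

W_net ≈ -3760 J

Constant-volume legs do no work.
W(ii) = (218)(13.3 − 6.17) = 1554 J; W(iv) = (746)(6.17 − 13.3) = -5319 J.
W_net = 1554 − 5319 = -3765 J (the counter-clockwise enclosed area).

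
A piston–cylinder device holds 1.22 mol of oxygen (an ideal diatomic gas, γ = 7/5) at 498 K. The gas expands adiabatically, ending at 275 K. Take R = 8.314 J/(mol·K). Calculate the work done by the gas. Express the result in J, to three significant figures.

W ≈ 5650 J

Adiabatic ⇒ Q = 0, so W_by = −ΔU = nCᵥ(T₁ − T₂).
Cᵥ = 5R/2 = 20.79 J/(mol·K).
W = (1.22)(20.79)(498 − 275) = 5655 J.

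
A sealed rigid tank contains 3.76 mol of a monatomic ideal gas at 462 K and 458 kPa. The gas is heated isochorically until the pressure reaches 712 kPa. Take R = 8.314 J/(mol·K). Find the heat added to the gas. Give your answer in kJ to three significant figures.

Q ≈ 12.0 kJ

Constant volume ⇒ W = 0, so Q = ΔU = nCᵥΔT with Cᵥ = 3R/2 = 12.47 J/(mol·K).
At constant V, T₂/T₁ = P₂/P₁ ⇒ ΔT = T₁(P₂/P₁ − 1) = 462·(712/458 − 1) = 256.2 K.
ΔU = (3.76)(12.47)(256.2) = 12014 J.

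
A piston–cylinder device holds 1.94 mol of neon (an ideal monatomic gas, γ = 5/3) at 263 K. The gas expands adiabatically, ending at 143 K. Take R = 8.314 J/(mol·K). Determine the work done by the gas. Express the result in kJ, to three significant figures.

W ≈ 2.90 kJ

Adiabatic ⇒ Q = 0, so W_by = −ΔU = nCᵥ(T₁ − T₂).
Cᵥ = 3R/2 = 12.47 J/(mol·K).
W = (1.94)(12.47)(263 − 143) = 2903 J.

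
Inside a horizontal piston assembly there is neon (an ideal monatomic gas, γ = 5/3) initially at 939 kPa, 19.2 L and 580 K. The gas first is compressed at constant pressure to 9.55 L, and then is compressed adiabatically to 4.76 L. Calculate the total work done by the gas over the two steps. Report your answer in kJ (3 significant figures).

Step 1 (isobaric): W = PΔV = (939 kPa)(9.55 − 19.2 L) = -9061 J.
After step 1: P = 939 kPa, V = 9.55 L, T = 288.5 K.
Step 2 (adiabatic): W = (P₁V₁ − P₂V₂)/(γ−1) = (8967 − 14265)/0.667 = -7946 J.
W_total = -9061 − 7946 = -17007 J.

W_total ≈ -17.0 kJ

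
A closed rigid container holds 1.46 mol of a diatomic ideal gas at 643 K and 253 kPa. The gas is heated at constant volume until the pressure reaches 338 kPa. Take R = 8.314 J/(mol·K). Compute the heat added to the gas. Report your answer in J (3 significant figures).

Constant volume ⇒ W = 0, so Q = ΔU = nCᵥΔT with Cᵥ = 5R/2 = 20.79 J/(mol·K).
At constant V, T₂/T₁ = P₂/P₁ ⇒ ΔT = T₁(P₂/P₁ − 1) = 643·(338/253 − 1) = 216 K.
ΔU = (1.46)(20.79)(216) = 6556 J.

Q ≈ 6560 J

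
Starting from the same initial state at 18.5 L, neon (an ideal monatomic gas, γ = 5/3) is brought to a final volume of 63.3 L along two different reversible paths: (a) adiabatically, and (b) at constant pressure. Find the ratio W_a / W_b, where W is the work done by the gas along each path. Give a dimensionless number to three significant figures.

Path (a) adiabatic: W = P₁V₁(1 − (V₁/V₂)^(γ−1))/(γ−1) → W_a/(P₁V₁) = 0.8394.
Path (b) isobaric: W = P₁(V₂ − V₁) → W_b/(P₁V₁) = 2.422.
W_a / W_b = 0.8394 / 2.422 = 0.3466.

W_a / W_b ≈ 0.347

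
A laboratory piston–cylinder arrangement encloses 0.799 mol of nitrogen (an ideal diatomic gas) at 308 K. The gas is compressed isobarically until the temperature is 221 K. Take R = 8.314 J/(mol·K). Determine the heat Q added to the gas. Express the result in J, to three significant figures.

Q ≈ -2020 J

Isobaric: W = nRΔT = (0.799)(8.314)(-87) = -577.9 J.
ΔU = nCᵥΔT with Cᵥ = 5R/2: ΔU = (0.799)(20.79)(-87) = -1445 J.
Q = ΔU + W = -1445 − 577.9 = -2023 J.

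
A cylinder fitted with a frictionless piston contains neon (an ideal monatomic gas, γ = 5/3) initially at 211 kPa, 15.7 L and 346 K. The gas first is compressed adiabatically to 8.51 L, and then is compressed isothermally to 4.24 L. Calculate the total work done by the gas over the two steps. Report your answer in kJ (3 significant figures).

Step 1 (adiabatic): W = (P₁V₁ − P₂V₂)/(γ−1) = (3313 − 4983)/0.667 = -2506 J.
After step 1: P = 585.6 kPa, V = 8.51 L, T = 520.5 K.
Step 2 (isothermal): W = P₁V₁ ln(V₂/V₁) = (4983) ln(4.24/8.51) = -3472 J.
W_total = -2506 − 3472 = -5977 J.

W_total ≈ -5.98 kJ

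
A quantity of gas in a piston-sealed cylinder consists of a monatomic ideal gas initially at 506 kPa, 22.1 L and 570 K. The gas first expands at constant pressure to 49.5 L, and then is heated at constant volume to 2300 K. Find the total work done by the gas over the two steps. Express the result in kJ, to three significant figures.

Step 1 (isobaric): W = PΔV = (506 kPa)(49.5 − 22.1 L) = 13864 J.
Step 2 (isochoric): W = 0 (constant volume).
W_total = 13864 + 0 = 13864 J.

W_total ≈ 13.9 kJ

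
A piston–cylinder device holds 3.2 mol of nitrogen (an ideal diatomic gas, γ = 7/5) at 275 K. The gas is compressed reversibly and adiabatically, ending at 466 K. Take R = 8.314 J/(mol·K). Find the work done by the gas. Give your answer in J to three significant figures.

Adiabatic ⇒ Q = 0, so W_by = −ΔU = nCᵥ(T₁ − T₂).
Cᵥ = 5R/2 = 20.79 J/(mol·K).
W = (3.2)(20.79)(275 − 466) = -12704 J.

W ≈ -12700 J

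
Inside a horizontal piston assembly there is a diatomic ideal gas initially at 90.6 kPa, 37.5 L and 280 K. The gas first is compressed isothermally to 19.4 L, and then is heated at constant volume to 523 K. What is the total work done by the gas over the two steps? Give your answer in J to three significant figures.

W_total ≈ -2240 J

Step 1 (isothermal): W = P₁V₁ ln(V₂/V₁) = (3398) ln(19.4/37.5) = -2239 J.
Step 2 (isochoric): W = 0 (constant volume).
W_total = -2239 + 0 = -2239 J.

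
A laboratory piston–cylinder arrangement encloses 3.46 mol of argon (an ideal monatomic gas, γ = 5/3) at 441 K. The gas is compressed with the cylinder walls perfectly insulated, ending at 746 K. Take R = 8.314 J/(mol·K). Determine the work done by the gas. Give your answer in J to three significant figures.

Adiabatic ⇒ Q = 0, so W_by = −ΔU = nCᵥ(T₁ − T₂).
Cᵥ = 3R/2 = 12.47 J/(mol·K).
W = (3.46)(12.47)(441 − 746) = -13161 J.

W ≈ -13200 J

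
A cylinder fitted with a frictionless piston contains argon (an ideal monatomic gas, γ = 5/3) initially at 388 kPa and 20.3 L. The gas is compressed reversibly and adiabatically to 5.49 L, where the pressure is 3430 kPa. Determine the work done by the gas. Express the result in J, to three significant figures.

Adiabatic: W = (P₁V₁ − P₂V₂)/(γ − 1) with γ = 5/3.
P₁V₁ = 7876 J, P₂V₂ = 18831 J.
W = (7876 − 18831) / 0.6667 = -16431 J.

W ≈ -16400 J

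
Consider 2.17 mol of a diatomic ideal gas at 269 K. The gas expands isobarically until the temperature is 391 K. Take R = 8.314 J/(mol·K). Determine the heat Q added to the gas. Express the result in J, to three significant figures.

Q ≈ 7700 J

Isobaric: W = nRΔT = (2.17)(8.314)(122) = 2201 J.
ΔU = nCᵥΔT with Cᵥ = 5R/2: ΔU = (2.17)(20.79)(122) = 5503 J.
Q = ΔU + W = 5503 + 2201 = 7704 J.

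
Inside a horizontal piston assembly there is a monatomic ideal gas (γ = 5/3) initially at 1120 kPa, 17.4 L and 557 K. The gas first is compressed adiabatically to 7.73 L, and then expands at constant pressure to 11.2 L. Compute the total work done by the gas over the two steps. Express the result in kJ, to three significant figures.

W_total ≈ -5.95 kJ

Step 1 (adiabatic): W = (P₁V₁ − P₂V₂)/(γ−1) = (19488 − 33472)/0.667 = -20976 J.
After step 1: P = 4330 kPa, V = 7.73 L, T = 956.7 K.
Step 2 (isobaric): W = PΔV = (4330 kPa)(11.2 − 7.73 L) = 15026 J.
W_total = -20976 + 15026 = -5950 J.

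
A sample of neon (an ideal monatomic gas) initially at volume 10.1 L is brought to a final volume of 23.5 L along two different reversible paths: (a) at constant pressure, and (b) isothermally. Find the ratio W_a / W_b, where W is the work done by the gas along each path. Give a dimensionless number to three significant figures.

Path (a) isobaric: W = P₁(V₂ − V₁) → W_a/(P₁V₁) = 1.327.
Path (b) isothermal: W = P₁V₁ ln(V₂/V₁) → W_b/(P₁V₁) = 0.8445.
W_a / W_b = 1.327 / 0.8445 = 1.571.

W_a / W_b ≈ 1.57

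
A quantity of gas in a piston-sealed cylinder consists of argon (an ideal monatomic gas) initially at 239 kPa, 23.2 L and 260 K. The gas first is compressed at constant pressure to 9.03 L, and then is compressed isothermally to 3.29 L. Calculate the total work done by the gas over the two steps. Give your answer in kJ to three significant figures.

W_total ≈ -5.57 kJ

Step 1 (isobaric): W = PΔV = (239 kPa)(9.03 − 23.2 L) = -3387 J.
After step 1: P = 239 kPa, V = 9.03 L, T = 101.2 K.
Step 2 (isothermal): W = P₁V₁ ln(V₂/V₁) = (2158) ln(3.29/9.03) = -2179 J.
W_total = -3387 − 2179 = -5566 J.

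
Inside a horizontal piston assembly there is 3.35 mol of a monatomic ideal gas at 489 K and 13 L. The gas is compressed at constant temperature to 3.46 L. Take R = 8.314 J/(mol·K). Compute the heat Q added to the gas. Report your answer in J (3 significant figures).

Q ≈ -18000 J

Isothermal ⇒ ΔU = 0, so Q = W = nRT ln(V₂/V₁).
Q = (3.35)(8.314)(489) ln(3.46/13) = 13620 × -1.324 = -18028 J.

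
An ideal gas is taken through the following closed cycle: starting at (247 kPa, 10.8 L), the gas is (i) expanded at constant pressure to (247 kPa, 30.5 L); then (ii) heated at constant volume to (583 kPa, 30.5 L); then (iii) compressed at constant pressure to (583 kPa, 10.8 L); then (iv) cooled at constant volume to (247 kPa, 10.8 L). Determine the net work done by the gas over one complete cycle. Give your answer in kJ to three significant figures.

Constant-volume legs do no work.
W(i) = (247)(30.5 − 10.8) = 4866 J; W(iii) = (583)(10.8 − 30.5) = -11485 J.
W_net = 4866 − 11485 = -6619 J (the counter-clockwise enclosed area).

W_net ≈ -6.62 kJ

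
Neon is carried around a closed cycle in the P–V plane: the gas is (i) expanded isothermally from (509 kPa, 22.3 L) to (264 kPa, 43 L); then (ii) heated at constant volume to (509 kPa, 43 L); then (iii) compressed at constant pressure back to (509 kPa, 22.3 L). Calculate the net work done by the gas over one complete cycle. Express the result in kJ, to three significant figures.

W_net ≈ -3.08 kJ

Leg (i): W = PᵢVᵢ ln(V_f/Vᵢ) = (11351) ln(43/22.3) = 7453 J.
Leg (ii): W = 0.
Leg (iii): W = PΔV = (509)(22.3 − 43) = -10536 J.
W_net = 7453 − 10536 = -3083 J.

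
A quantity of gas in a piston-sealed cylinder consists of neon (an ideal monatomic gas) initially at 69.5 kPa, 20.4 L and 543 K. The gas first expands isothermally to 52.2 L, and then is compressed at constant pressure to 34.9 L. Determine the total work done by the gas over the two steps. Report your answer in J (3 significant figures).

W_total ≈ 862 J

Step 1 (isothermal): W = P₁V₁ ln(V₂/V₁) = (1418) ln(52.2/20.4) = 1332 J.
After step 1: P = 27.16 kPa, V = 52.2 L, T = 543 K.
Step 2 (isobaric): W = PΔV = (27.16 kPa)(34.9 − 52.2 L) = -469.9 J.
W_total = 1332 − 469.9 = 862.2 J.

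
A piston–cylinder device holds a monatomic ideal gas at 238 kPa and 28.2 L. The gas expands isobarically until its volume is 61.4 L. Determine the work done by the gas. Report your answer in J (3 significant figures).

W ≈ 7900 J

Isobaric: W = P ΔV.
W = (238 kPa)(61.4 − 28.2 L) = (238)(33.2) = 7902 J.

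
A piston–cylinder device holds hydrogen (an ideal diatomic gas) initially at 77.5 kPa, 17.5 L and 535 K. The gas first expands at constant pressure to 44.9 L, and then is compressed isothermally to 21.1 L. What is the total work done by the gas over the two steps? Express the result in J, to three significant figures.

Step 1 (isobaric): W = PΔV = (77.5 kPa)(44.9 − 17.5 L) = 2124 J.
After step 1: P = 77.5 kPa, V = 44.9 L, T = 1373 K.
Step 2 (isothermal): W = P₁V₁ ln(V₂/V₁) = (3480) ln(21.1/44.9) = -2628 J.
W_total = 2124 − 2628 = -504.3 J.

W_total ≈ -504 J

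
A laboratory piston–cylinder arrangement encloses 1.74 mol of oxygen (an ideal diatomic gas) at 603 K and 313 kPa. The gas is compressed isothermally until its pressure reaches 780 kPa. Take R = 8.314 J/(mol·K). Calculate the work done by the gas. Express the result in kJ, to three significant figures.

W ≈ -7.97 kJ

Isothermal process: W = nRT ln(V₂/V₁) = nRT ln(P₁/P₂).
W = (1.74)(8.314)(603) × ln(313/780)
  = 8723 × ln(0.4013) = 8723 × -0.9131
W_by_gas = -7965 J.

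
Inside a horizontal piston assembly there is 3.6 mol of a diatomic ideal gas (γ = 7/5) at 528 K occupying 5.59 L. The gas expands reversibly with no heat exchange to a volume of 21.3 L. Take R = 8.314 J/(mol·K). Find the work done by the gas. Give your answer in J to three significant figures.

Adiabatic: TV^(γ−1) = const with γ = 7/5.
T₂ = T₁ (V₁/V₂)^(γ−1) = 528 × (5.59/21.3)^0.4 = 528 × 0.5856 = 309.2 K.
W_by = nCᵥ(T₁ − T₂) = (3.6)(20.79)(528 − 309.2) = 16372 J.

W ≈ 16400 J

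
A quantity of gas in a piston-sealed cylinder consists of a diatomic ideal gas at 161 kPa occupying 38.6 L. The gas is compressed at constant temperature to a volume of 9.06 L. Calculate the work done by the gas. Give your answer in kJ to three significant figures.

W ≈ -9.01 kJ

Isothermal: W = nRT ln(V₂/V₁) = P₁V₁ ln(V₂/V₁).
P₁V₁ = (161 kPa)(38.6 L) = 6215 J.
W = 6215 × ln(9.06/38.6) = 6215 × -1.449
W_by_gas = -9007 J.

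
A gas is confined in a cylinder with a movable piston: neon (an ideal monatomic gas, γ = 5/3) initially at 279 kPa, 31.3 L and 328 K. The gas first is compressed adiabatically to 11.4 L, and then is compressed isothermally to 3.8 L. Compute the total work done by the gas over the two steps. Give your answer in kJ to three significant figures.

W_total ≈ -31.4 kJ

Step 1 (adiabatic): W = (P₁V₁ − P₂V₂)/(γ−1) = (8733 − 17123)/0.667 = -12585 J.
After step 1: P = 1502 kPa, V = 11.4 L, T = 643.1 K.
Step 2 (isothermal): W = P₁V₁ ln(V₂/V₁) = (17123) ln(3.8/11.4) = -18811 J.
W_total = -12585 − 18811 = -31396 J.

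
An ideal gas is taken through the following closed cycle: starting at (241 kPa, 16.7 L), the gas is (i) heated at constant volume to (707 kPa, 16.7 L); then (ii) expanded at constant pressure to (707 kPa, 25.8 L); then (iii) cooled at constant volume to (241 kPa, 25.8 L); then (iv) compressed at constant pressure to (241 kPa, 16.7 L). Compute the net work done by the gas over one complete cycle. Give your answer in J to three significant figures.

W_net ≈ 4240 J

Constant-volume legs do no work.
W(ii) = (707)(25.8 − 16.7) = 6434 J; W(iv) = (241)(16.7 − 25.8) = -2193 J.
W_net = 6434 − 2193 = 4241 J (the clockwise enclosed area).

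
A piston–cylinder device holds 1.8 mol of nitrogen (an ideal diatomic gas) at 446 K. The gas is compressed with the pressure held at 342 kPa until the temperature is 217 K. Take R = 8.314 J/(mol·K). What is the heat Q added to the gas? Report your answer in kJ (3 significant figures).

Q ≈ -12.0 kJ

Isobaric: W = nRΔT = (1.8)(8.314)(-229) = -3427 J.
ΔU = nCᵥΔT with Cᵥ = 5R/2: ΔU = (1.8)(20.79)(-229) = -8568 J.
Q = ΔU + W = -8568 − 3427 = -11995 J.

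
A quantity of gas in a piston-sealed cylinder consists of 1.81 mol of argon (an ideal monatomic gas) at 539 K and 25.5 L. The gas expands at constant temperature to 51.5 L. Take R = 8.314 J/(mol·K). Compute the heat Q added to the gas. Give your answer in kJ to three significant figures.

Isothermal ⇒ ΔU = 0, so Q = W = nRT ln(V₂/V₁).
Q = (1.81)(8.314)(539) ln(51.5/25.5) = 8111 × 0.7029 = 5701 J.

Q ≈ 5.70 kJ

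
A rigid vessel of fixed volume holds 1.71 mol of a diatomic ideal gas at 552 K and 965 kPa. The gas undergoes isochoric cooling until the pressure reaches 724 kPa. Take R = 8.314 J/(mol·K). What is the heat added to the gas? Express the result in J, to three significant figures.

Q ≈ -4900 J

Constant volume ⇒ W = 0, so Q = ΔU = nCᵥΔT with Cᵥ = 5R/2 = 20.79 J/(mol·K).
At constant V, T₂/T₁ = P₂/P₁ ⇒ ΔT = T₁(P₂/P₁ − 1) = 552·(724/965 − 1) = -137.9 K.
ΔU = (1.71)(20.79)(-137.9) = -4900 J.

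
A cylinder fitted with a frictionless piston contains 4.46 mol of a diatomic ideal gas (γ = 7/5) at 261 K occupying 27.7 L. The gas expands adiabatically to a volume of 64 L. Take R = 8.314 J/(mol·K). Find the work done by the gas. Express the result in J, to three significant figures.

W ≈ 6890 J

Adiabatic: TV^(γ−1) = const with γ = 7/5.
T₂ = T₁ (V₁/V₂)^(γ−1) = 261 × (27.7/64)^0.4 = 261 × 0.7154 = 186.7 K.
W_by = nCᵥ(T₁ − T₂) = (4.46)(20.79)(261 − 186.7) = 6887 J.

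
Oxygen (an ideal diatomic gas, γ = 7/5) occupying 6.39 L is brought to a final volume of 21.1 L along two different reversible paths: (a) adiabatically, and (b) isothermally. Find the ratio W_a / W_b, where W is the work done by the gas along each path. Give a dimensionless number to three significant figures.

W_a / W_b ≈ 0.795

Path (a) adiabatic: W = P₁V₁(1 − (V₁/V₂)^(γ−1))/(γ−1) → W_a/(P₁V₁) = 0.9497.
Path (b) isothermal: W = P₁V₁ ln(V₂/V₁) → W_b/(P₁V₁) = 1.195.
W_a / W_b = 0.9497 / 1.195 = 0.795.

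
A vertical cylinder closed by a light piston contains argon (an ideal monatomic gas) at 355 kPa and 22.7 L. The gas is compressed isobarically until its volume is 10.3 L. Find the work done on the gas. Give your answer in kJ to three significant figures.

W ≈ 4.40 kJ

Isobaric: W = P ΔV.
W = (355 kPa)(10.3 − 22.7 L) = (355)(-12.4) = -4402 J.
Work on gas = −W_by = 4402 J.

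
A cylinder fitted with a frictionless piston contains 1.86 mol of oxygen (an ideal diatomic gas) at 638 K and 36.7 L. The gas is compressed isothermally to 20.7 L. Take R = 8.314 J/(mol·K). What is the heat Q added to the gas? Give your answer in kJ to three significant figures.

Q ≈ -5.65 kJ

Isothermal ⇒ ΔU = 0, so Q = W = nRT ln(V₂/V₁).
Q = (1.86)(8.314)(638) ln(20.7/36.7) = 9866 × -0.5726 = -5650 J.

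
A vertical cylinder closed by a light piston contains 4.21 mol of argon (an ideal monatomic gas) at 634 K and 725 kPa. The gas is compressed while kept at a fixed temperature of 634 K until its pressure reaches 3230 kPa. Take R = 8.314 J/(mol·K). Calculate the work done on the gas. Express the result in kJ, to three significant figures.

W ≈ 33.2 kJ

Isothermal process: W = nRT ln(V₂/V₁) = nRT ln(P₁/P₂).
W = (4.21)(8.314)(634) × ln(725/3230)
  = 22191 × ln(0.2245) = 22191 × -1.494
W_by_gas = -33155 J; work on gas = −W_by = 33155 J.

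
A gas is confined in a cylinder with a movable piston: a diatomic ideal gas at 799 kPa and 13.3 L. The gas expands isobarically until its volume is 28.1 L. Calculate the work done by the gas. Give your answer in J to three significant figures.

Isobaric: W = P ΔV.
W = (799 kPa)(28.1 − 13.3 L) = (799)(14.8) = 11825 J.

W ≈ 11800 J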